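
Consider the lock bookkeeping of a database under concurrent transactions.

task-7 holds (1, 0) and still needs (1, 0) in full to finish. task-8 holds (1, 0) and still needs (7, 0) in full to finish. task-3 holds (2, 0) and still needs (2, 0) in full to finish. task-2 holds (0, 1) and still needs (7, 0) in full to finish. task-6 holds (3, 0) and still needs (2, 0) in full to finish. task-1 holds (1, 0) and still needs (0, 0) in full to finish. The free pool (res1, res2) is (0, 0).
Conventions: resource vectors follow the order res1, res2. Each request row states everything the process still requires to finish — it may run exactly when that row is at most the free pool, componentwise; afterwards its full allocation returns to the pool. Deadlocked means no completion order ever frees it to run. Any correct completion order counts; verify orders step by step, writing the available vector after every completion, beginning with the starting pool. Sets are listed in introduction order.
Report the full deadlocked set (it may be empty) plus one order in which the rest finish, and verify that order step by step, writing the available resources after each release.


No process is deadlocked.
Key observation: starting with task-1, each completion frees enough for the next — no one is permanently blocked.
The rest can finish in the order task-1, task-7, task-6, task-3, task-8, task-2. Check, step by step:
  pool = (0, 0)
  task-1 needs (0, 0) <= (0, 0) -> finishes; pool += (1, 0) = (1, 0)
  task-7 needs (1, 0) <= (1, 0) -> finishes; pool += (1, 0) = (2, 0)
  task-6 needs (2, 0) <= (2, 0) -> finishes; pool += (3, 0) = (5, 0)
  task-3 needs (2, 0) <= (5, 0) -> finishes; pool += (2, 0) = (7, 0)
  task-8 needs (7, 0) <= (7, 0) -> finishes; pool += (1, 0) = (8, 0)
  task-2 needs (7, 0) <= (8, 0) -> finishes; pool += (0, 1) = (8, 1)


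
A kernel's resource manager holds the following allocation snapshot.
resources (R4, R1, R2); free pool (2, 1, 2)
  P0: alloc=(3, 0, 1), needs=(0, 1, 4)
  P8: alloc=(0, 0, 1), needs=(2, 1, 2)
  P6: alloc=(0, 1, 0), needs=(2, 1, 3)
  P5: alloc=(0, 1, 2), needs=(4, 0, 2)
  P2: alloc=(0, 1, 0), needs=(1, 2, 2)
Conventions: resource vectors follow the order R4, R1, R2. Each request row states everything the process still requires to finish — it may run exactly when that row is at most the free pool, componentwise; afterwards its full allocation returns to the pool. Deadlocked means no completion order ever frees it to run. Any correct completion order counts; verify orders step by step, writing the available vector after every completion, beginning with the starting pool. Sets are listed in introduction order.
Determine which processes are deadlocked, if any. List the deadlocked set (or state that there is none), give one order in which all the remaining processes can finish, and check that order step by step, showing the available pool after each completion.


Deadlocked: P0 and P5.
Key observation: after P8, P6, P2 the pool peaks at (2, 3, 3), and each blocked process is short somewhere: P0 on R2; P5 on R4.
A valid finishing order for the others: P8, P6, P2. Verifying each step:
  pool = (2, 1, 2)
  P8 needs (2, 1, 2) <= (2, 1, 2) -> finishes; pool += (0, 0, 1) = (2, 1, 3)
  P6 needs (2, 1, 3) <= (2, 1, 3) -> finishes; pool += (0, 1, 0) = (2, 2, 3)
  P2 needs (1, 2, 2) <= (2, 2, 3) -> finishes; pool += (0, 1, 0) = (2, 3, 3)
None of the blocked processes ever fits:
  P0 still needs (0, 1, 4) but only (2, 3, 3) is free — short on R2
  P5 still needs (4, 0, 2) but only (2, 3, 3) is free — short on R4


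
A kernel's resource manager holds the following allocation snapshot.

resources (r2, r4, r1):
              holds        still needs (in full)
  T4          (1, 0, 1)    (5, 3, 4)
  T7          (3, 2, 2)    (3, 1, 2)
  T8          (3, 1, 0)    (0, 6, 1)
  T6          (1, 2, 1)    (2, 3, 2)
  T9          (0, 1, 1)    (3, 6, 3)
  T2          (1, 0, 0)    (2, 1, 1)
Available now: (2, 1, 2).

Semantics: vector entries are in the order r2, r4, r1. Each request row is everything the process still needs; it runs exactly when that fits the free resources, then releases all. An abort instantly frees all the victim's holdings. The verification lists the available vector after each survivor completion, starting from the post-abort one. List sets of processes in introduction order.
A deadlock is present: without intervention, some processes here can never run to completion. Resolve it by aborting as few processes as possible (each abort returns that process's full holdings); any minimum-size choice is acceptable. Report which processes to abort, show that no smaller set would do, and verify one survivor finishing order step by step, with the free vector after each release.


Minimum abort set: T8.
Key observation: aborting T8 returns (3, 1, 0), and T9 — hopeless before — runs at step 5 with the returned capacity in the pool.
No smaller set exists: with zero aborts the deadlock remains.
The survivors complete as T2, T7, T6, T4, T9. Walking it through (starting from the post-abort pool):
  pool = (5, 2, 2)
  run T2 (needs (2, 1, 1), free (5, 2, 2)); after release of (1, 0, 0) the pool is (6, 2, 2)
  run T7 (needs (3, 1, 2), free (6, 2, 2)); after release of (3, 2, 2) the pool is (9, 4, 4)
  run T6 (needs (2, 3, 2), free (9, 4, 4)); after release of (1, 2, 1) the pool is (10, 6, 5)
  run T4 (needs (5, 3, 4), free (10, 6, 5)); after release of (1, 0, 1) the pool is (11, 6, 6)
  run T9 (needs (3, 6, 3), free (11, 6, 6)); after release of (0, 1, 1) the pool is (11, 7, 7)


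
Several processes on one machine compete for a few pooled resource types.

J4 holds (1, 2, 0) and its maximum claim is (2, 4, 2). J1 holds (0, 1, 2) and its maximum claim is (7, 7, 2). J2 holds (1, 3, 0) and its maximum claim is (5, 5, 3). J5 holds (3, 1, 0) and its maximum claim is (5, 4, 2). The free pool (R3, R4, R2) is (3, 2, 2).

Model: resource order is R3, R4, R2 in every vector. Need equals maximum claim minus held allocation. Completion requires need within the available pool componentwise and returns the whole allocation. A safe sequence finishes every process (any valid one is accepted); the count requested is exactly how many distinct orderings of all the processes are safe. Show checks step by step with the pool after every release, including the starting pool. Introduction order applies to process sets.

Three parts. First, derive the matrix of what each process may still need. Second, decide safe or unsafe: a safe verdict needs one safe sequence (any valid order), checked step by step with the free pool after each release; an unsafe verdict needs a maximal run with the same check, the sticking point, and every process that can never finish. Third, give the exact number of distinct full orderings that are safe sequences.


(1) Remaining need (order R3, R4, R2):
  J4: (1, 2, 2)
  J1: (7, 6, 0)
  J2: (4, 2, 3)
  J5: (2, 3, 2)
(2) The state is UNSAFE.
Key observation: after J4, J5 the pool peaks at (7, 5, 2), and each blocked process is short somewhere: J1 on R4; J2 on R2.
The run J4, J5 cannot be extended any further. Walking it through:
  pool = (3, 2, 2)
  J4: need (1, 2, 2) fits (3, 2, 2); releases (1, 2, 0), pool now (4, 4, 2)
  J5: need (2, 3, 2) fits (4, 4, 2); releases (3, 1, 0), pool now (7, 5, 2)
  J1 cannot run: need (7, 6, 0) vs free (7, 5, 2) (insufficient R4)
  J2 cannot run: need (4, 2, 3) vs free (7, 5, 2) (insufficient R2)
Never able to finish: J1 and J2.
(3) Exactly 0 of the possible complete orderings are safe sequences.


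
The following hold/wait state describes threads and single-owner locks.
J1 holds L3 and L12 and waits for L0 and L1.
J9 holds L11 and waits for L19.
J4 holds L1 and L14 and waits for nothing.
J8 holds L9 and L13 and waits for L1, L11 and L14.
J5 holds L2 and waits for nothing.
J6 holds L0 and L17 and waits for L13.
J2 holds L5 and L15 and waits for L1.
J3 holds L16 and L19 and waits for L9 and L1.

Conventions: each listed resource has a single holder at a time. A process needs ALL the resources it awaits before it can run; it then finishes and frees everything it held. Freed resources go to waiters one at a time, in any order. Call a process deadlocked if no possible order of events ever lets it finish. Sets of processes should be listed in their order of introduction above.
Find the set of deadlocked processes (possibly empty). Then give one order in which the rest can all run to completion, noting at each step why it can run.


Deadlocked: J1, J9, J8, J6 and J3.
Key observation: the waits loop around J8 -> J9 -> J3 -> J8 with no way out; J1 and J6 wait into the deadlock from upstream.
A valid finishing order for the others: J4, J2, J5.
Walking it through:
  run J4 (it waits on nothing); releases L1 and L14
  J2: everything it awaited (L1) is free; runs, freeing L5 and L15
  run J5 (it waits on nothing); releases L2


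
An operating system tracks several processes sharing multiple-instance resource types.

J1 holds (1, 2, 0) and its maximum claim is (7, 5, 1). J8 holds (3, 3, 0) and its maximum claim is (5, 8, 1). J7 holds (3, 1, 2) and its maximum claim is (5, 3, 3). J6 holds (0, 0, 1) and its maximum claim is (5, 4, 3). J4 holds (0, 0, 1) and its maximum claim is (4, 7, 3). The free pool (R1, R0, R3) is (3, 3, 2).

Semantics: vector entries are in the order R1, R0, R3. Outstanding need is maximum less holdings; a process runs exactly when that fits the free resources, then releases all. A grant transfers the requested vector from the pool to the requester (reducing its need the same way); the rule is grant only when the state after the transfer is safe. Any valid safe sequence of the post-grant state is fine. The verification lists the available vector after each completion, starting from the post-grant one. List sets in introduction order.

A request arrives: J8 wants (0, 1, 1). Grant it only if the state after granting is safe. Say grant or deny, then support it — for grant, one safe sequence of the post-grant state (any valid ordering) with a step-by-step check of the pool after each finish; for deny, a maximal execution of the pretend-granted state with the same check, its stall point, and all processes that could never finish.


GRANT: granting preserves safety; a valid post-grant sequence is J7, J1, J8, J4, J6.
Key observation: post-grant, (3, 2, 1) remains, and an order beginning with J7 completes everyone.
Step-by-step check of the post-grant state:
  pool = (3, 2, 1)
  J7 needs (2, 2, 1) <= (3, 2, 1) -> finishes; pool += (3, 1, 2) = (6, 3, 3)
  J1 needs (6, 3, 1) <= (6, 3, 3) -> finishes; pool += (1, 2, 0) = (7, 5, 3)
  J8 needs (2, 4, 0) <= (7, 5, 3) -> finishes; pool += (3, 4, 1) = (10, 9, 4)
  J4 needs (4, 7, 2) <= (10, 9, 4) -> finishes; pool += (0, 0, 1) = (10, 9, 5)
  J6 needs (5, 4, 2) <= (10, 9, 5) -> finishes; pool += (0, 0, 1) = (10, 9, 6)


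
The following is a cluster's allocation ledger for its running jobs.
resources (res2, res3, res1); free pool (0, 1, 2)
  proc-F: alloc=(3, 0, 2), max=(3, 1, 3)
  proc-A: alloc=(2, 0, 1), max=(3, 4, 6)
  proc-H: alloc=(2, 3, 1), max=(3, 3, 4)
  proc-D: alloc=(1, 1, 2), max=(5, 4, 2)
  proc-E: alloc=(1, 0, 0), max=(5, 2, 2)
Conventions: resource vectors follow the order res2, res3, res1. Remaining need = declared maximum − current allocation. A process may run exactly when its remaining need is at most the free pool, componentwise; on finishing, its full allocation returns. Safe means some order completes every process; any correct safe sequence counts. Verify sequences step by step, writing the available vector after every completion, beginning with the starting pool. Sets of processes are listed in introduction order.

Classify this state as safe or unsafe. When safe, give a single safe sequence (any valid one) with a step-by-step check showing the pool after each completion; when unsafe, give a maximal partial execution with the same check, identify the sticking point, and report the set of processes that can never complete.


SAFE — a valid safe sequence is proc-F, proc-H, proc-A, proc-E, proc-D.
Key observation: the order's first zero-slack moment is proc-F ((0, 1, 1) needed, (0, 1, 2) free — a requested resource with nothing to spare).
Walking it through:
  pool = (0, 1, 2)
  proc-F needs (0, 1, 1) <= (0, 1, 2) -> finishes; pool += (3, 0, 2) = (3, 1, 4)
  proc-H needs (1, 0, 3) <= (3, 1, 4) -> finishes; pool += (2, 3, 1) = (5, 4, 5)
  proc-A needs (1, 4, 5) <= (5, 4, 5) -> finishes; pool += (2, 0, 1) = (7, 4, 6)
  proc-E needs (4, 2, 2) <= (7, 4, 6) -> finishes; pool += (1, 0, 0) = (8, 4, 6)
  proc-D needs (4, 3, 0) <= (8, 4, 6) -> finishes; pool += (1, 1, 2) = (9, 5, 8)


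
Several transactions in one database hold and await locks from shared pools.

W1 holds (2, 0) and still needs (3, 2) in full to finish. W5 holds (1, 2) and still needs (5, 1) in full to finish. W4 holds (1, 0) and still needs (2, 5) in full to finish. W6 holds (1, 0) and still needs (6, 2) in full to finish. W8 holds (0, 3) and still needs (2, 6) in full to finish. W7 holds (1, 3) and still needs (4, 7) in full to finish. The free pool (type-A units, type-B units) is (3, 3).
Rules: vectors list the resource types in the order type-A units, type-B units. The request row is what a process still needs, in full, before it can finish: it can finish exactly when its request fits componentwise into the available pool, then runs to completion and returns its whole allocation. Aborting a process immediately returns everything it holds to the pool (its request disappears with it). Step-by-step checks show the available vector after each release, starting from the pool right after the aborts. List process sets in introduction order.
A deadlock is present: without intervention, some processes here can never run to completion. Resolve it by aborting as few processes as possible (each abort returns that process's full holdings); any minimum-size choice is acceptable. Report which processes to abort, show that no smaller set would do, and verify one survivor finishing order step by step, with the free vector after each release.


Abort W7.
Key observation: the returned (1, 3) from W7 is what brings W8 — unrunnable before, under any order — into play at step 3.
Minimality: the empty abort set fails — the state is deadlocked as it stands.
One survivor order: W4, W1, W8, W6, W5. Verifying each step (post-abort pool first):
  pool = (4, 6)
  W4 needs (2, 5) <= (4, 6) -> finishes; pool += (1, 0) = (5, 6)
  W1 needs (3, 2) <= (5, 6) -> finishes; pool += (2, 0) = (7, 6)
  W8 needs (2, 6) <= (7, 6) -> finishes; pool += (0, 3) = (7, 9)
  W6 needs (6, 2) <= (7, 9) -> finishes; pool += (1, 0) = (8, 9)
  W5 needs (5, 1) <= (8, 9) -> finishes; pool += (1, 2) = (9, 11)


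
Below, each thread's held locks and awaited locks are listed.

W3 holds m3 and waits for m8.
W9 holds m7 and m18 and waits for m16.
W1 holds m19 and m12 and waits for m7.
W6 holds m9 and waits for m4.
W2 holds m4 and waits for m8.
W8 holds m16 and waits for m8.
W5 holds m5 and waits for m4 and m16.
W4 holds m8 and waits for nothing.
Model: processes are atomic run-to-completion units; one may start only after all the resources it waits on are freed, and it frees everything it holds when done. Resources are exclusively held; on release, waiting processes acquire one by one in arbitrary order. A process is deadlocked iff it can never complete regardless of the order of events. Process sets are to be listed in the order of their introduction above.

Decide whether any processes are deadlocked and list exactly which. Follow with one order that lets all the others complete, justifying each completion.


No process is deadlocked.
Key observation: every chain of waits terminates; starting from the processes that wait on nothing, all the rest unlock in turn.
The rest can finish in the order W4, W3, W2, W8, W6, W9, W5, W1.
Walking it through:
  W4: no waits; runs immediately, freeing m8
  W3 waits on m8 — all released -> runs and releases m3
  W2 waits on m8 — all released -> runs and releases m4
  W8 waits on m8 — all released -> runs and releases m16
  W6 waits on m4 — all released -> runs and releases m9
  W9 waits on m16 — all released -> runs and releases m7 and m18
  W5 waits on m4 and m16 — all released -> runs and releases m5
  W1 waits on m7 — all released -> runs and releases m19 and m12


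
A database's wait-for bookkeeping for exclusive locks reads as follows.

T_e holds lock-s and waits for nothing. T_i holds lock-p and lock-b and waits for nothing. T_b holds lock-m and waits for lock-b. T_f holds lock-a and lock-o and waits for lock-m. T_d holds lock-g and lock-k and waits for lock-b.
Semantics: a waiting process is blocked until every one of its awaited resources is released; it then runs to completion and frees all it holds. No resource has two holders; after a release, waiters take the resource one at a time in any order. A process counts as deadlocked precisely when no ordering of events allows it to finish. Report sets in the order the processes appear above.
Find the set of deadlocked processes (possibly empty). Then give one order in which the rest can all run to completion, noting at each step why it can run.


The deadlocked set is empty.
Key observation: no waiting chain loops back on itself — every chain ends at a process that waits on nothing, so everyone eventually runs.
The rest can finish in the order T_e, T_i, T_b, T_f, T_d.
Check, step by step:
  T_e waits on nothing -> runs at once and releases lock-s
  T_i waits on nothing -> runs at once and releases lock-p and lock-b
  run T_b (all its waits — lock-b — are resolved); releases lock-m
  run T_f (all its waits — lock-m — are resolved); releases lock-a and lock-o
  run T_d (all its waits — lock-b — are resolved); releases lock-g and lock-k


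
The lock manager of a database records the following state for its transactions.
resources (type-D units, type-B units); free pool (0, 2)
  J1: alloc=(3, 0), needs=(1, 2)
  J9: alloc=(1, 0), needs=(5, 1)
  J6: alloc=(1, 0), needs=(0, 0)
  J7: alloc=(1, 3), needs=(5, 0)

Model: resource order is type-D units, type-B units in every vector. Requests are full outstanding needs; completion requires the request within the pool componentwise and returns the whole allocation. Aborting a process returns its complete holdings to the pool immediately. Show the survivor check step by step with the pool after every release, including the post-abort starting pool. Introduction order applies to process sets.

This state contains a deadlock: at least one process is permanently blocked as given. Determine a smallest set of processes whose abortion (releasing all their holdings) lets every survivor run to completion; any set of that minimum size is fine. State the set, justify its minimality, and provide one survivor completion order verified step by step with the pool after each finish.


The answer: abort J9.
Key observation: J7 was stuck for good until J9 gave back (1, 0); in the order shown it finishes at step 3.
Minimality: the empty abort set fails — the state is deadlocked as it stands.
Survivors finish in the order: J1, J6, J7. Step-by-step check (pool after the aborts first):
  pool = (1, 2)
  J1 needs (1, 2) <= (1, 2) -> finishes; pool += (3, 0) = (4, 2)
  J6 needs (0, 0) <= (4, 2) -> finishes; pool += (1, 0) = (5, 2)
  J7 needs (5, 0) <= (5, 2) -> finishes; pool += (1, 3) = (6, 5)


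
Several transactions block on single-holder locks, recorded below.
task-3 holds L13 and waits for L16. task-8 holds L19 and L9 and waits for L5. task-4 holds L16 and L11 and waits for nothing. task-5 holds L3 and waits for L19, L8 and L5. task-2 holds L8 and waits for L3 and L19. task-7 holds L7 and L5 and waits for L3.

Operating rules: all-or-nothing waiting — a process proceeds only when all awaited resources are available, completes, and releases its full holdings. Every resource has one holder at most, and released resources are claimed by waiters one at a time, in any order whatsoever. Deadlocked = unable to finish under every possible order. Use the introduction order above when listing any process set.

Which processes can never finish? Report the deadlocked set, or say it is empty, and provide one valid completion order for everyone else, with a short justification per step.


Deadlocked set: task-8, task-5, task-2 and task-7.
Key observation: nobody on the ring task-8 -> task-7 -> task-5 -> task-8 can start until another member finishes, which never happens; task-2 is caught in further circular waits.
The rest can finish in the order task-4, task-3.
Verifying each step:
  task-4 waits on nothing -> runs at once and releases L16 and L11
  run task-3 (all its waits — L16 — are resolved); releases L13


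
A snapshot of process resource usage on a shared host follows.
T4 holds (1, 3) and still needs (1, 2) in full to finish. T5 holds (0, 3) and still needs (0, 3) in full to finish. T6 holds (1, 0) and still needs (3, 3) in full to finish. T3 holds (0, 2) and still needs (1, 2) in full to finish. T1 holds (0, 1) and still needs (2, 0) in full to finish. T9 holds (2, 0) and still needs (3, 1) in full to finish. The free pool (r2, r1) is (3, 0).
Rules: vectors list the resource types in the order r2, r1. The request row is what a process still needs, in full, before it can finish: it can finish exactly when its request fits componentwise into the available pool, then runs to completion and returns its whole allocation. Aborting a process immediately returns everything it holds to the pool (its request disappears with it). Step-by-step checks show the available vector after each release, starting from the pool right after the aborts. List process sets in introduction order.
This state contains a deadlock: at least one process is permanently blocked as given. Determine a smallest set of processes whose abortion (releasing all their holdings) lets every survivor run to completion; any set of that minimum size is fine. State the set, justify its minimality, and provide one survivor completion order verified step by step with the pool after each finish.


Abort T5.
Key observation: T6 could never have finished before the abort; with (0, 3) returned by T5, it fits at step 2.
Why nothing smaller works: aborting no one leaves the state deadlocked as given.
The survivors complete as T1, T6, T3, T9, T4. Check, step by step (starting from the post-abort pool):
  pool = (3, 3)
  T1: need (2, 0) fits (3, 3); releases (0, 1), pool now (3, 4)
  T6: need (3, 3) fits (3, 4); releases (1, 0), pool now (4, 4)
  T3: need (1, 2) fits (4, 4); releases (0, 2), pool now (4, 6)
  T9: need (3, 1) fits (4, 6); releases (2, 0), pool now (6, 6)
  T4: need (1, 2) fits (6, 6); releases (1, 3), pool now (7, 9)


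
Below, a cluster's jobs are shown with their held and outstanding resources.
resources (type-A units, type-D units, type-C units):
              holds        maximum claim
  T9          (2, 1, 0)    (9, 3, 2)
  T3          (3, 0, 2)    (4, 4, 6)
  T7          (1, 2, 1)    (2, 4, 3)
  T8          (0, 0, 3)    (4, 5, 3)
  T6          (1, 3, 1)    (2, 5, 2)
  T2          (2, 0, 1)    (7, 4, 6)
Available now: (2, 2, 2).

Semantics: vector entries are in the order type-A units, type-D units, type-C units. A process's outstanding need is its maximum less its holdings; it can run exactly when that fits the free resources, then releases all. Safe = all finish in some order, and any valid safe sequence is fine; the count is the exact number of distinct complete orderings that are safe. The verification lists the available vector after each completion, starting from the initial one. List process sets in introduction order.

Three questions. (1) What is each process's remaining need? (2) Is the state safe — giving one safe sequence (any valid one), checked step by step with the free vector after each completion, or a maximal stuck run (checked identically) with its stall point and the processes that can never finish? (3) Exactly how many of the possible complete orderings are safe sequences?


(1) Need matrix, components ordered type-A units, type-D units, type-C units:
  T9: (7, 2, 2)
  T3: (1, 4, 4)
  T7: (1, 2, 2)
  T8: (4, 5, 0)
  T6: (1, 2, 1)
  T2: (5, 4, 5)
(2) SAFE, for example via the order T7, T6, T3, T2, T8, T9.
Key observation: T7 is the earliest step where a requested resource binds exactly: need (1, 2, 2), pool (2, 2, 2) at its turn.
Step-by-step check:
  pool = (2, 2, 2)
  T7: need (1, 2, 2) fits (2, 2, 2); releases (1, 2, 1), pool now (3, 4, 3)
  T6: need (1, 2, 1) fits (3, 4, 3); releases (1, 3, 1), pool now (4, 7, 4)
  T3: need (1, 4, 4) fits (4, 7, 4); releases (3, 0, 2), pool now (7, 7, 6)
  T2: need (5, 4, 5) fits (7, 7, 6); releases (2, 0, 1), pool now (9, 7, 7)
  T8: need (4, 5, 0) fits (9, 7, 7); releases (0, 0, 3), pool now (9, 7, 10)
  T9: need (7, 2, 2) fits (9, 7, 10); releases (2, 1, 0), pool now (11, 8, 10)
(3) Precisely 16 of the possible complete orderings are safe sequences.


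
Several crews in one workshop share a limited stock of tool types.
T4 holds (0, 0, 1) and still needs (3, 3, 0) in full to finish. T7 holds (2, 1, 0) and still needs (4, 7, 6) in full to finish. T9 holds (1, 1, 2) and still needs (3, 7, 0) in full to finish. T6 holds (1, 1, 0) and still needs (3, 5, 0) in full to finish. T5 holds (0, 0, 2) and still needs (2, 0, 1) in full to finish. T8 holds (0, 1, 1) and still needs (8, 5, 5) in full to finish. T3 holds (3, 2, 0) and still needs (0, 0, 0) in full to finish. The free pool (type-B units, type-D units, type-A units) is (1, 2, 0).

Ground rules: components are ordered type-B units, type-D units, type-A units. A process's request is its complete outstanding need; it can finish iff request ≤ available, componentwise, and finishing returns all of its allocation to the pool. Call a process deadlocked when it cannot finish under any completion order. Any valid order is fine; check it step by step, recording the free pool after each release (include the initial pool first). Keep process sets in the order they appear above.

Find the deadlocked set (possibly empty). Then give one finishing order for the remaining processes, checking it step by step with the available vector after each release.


Deadlocked: T7, T9, T6 and T8.
Key observation: once T3, T4, T5 finish, the pool peaks at (4, 4, 3) — and every remaining process still needs more type-D units than that.
One completion order for the rest: T3, T4, T5. Walking it through:
  pool = (1, 2, 0)
  T3: need (0, 0, 0) fits (1, 2, 0); releases (3, 2, 0), pool now (4, 4, 0)
  T4: need (3, 3, 0) fits (4, 4, 0); releases (0, 0, 1), pool now (4, 4, 1)
  T5: need (2, 0, 1) fits (4, 4, 1); releases (0, 0, 2), pool now (4, 4, 3)
The stuck group stays short no matter what:
  blocked: T7 wants (4, 7, 6), pool (4, 4, 3) — not enough type-D units and type-A units
  blocked: T9 wants (3, 7, 0), pool (4, 4, 3) — not enough type-D units
  blocked: T6 wants (3, 5, 0), pool (4, 4, 3) — not enough type-D units
  blocked: T8 wants (8, 5, 5), pool (4, 4, 3) — not enough type-B units, type-D units and type-A units


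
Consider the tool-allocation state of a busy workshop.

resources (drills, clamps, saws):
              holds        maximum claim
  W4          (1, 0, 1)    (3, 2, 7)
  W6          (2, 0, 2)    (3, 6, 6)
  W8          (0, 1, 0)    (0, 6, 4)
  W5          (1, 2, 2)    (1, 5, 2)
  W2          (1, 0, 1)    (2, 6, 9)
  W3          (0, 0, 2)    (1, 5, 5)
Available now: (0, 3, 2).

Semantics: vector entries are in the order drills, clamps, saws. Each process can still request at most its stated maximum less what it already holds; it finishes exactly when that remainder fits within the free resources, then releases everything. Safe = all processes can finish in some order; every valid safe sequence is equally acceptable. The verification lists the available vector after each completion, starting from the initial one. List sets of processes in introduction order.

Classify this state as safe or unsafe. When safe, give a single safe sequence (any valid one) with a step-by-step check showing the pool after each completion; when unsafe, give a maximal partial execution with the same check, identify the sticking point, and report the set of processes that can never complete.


SAFE, for example via the order W5, W8, W6, W3, W4, W2.
Key observation: W5 marks the first exact bind of the order: its need (0, 3, 0) fits the free (0, 3, 2) with zero slack on a requested resource.
Verifying each step:
  pool = (0, 3, 2)
  W5: need (0, 3, 0) fits (0, 3, 2); releases (1, 2, 2), pool now (1, 5, 4)
  W8: need (0, 5, 4) fits (1, 5, 4); releases (0, 1, 0), pool now (1, 6, 4)
  W6: need (1, 6, 4) fits (1, 6, 4); releases (2, 0, 2), pool now (3, 6, 6)
  W3: need (1, 5, 3) fits (3, 6, 6); releases (0, 0, 2), pool now (3, 6, 8)
  W4: need (2, 2, 6) fits (3, 6, 8); releases (1, 0, 1), pool now (4, 6, 9)
  W2: need (1, 6, 8) fits (4, 6, 9); releases (1, 0, 1), pool now (5, 6, 10)


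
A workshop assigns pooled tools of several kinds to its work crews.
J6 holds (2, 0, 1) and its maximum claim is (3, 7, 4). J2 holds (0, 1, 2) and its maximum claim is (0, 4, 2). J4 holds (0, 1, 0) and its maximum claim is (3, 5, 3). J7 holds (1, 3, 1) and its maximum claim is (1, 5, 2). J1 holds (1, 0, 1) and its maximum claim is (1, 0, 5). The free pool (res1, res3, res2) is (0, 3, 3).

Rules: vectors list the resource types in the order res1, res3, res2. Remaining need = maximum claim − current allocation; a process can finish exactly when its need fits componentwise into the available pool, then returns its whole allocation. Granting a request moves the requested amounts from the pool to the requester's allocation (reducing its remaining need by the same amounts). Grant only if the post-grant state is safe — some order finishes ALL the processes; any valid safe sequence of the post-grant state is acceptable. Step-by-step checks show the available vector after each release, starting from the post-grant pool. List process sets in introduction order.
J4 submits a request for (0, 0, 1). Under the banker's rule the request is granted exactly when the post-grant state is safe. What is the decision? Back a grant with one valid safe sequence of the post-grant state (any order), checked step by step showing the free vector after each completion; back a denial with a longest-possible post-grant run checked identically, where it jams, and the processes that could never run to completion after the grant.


GRANT: granting preserves safety; a valid post-grant sequence is J7, J2, J6, J4, J1.
Key observation: after the grant the pool drops to (0, 3, 2), which still lets J7 finish first and unwind the rest.
Verifying the post-grant state step by step:
  pool = (0, 3, 2)
  run J7 (needs (0, 2, 1), free (0, 3, 2)); after release of (1, 3, 1) the pool is (1, 6, 3)
  run J2 (needs (0, 3, 0), free (1, 6, 3)); after release of (0, 1, 2) the pool is (1, 7, 5)
  run J6 (needs (1, 7, 3), free (1, 7, 5)); after release of (2, 0, 1) the pool is (3, 7, 6)
  run J4 (needs (3, 4, 2), free (3, 7, 6)); after release of (0, 1, 1) the pool is (3, 8, 7)
  run J1 (needs (0, 0, 4), free (3, 8, 7)); after release of (1, 0, 1) the pool is (4, 8, 8)


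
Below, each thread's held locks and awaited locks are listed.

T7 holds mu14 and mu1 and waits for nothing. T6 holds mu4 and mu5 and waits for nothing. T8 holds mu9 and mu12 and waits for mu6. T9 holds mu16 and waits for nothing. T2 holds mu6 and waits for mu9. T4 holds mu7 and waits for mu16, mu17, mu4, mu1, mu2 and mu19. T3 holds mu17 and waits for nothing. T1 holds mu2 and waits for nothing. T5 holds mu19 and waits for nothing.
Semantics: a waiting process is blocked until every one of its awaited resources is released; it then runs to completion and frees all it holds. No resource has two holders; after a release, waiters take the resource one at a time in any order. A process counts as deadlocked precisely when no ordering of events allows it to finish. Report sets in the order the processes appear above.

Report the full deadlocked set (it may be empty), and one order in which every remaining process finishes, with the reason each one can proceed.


Deadlocked: T8 and T2.
Key observation: along T8 -> T2 -> T8, each member waits on what the next one holds — a deadlock; no other process is dragged down with it.
One completion order for the rest: T7, T3, T1, T5, T6, T9, T4.
Walking it through:
  run T7 (it waits on nothing); releases mu14 and mu1
  run T3 (it waits on nothing); releases mu17
  run T1 (it waits on nothing); releases mu2
  run T5 (it waits on nothing); releases mu19
  run T6 (it waits on nothing); releases mu4 and mu5
  run T9 (it waits on nothing); releases mu16
  T4: everything it awaited (mu16, mu17, mu4, mu1, mu2 and mu19) is free; runs, freeing mu7


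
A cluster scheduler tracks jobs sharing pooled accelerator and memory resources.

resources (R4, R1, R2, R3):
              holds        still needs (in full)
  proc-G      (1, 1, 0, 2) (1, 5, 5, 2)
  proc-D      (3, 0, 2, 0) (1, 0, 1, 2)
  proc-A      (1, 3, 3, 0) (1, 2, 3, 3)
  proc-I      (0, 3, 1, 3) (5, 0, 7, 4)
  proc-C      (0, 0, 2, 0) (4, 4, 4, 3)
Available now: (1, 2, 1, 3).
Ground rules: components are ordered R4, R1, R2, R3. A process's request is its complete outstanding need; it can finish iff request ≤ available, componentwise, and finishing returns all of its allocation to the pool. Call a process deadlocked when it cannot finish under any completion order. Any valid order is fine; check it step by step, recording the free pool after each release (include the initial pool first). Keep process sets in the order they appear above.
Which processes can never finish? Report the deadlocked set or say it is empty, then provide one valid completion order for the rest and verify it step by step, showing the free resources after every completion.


No process is deadlocked.
Key observation: proc-D fits the free pool immediately, and its release cascades until everyone finishes.
The rest can finish in the order proc-D, proc-A, proc-G, proc-C, proc-I. Verifying each step:
  pool = (1, 2, 1, 3)
  run proc-D (needs (1, 0, 1, 2), free (1, 2, 1, 3)); after release of (3, 0, 2, 0) the pool is (4, 2, 3, 3)
  run proc-A (needs (1, 2, 3, 3), free (4, 2, 3, 3)); after release of (1, 3, 3, 0) the pool is (5, 5, 6, 3)
  run proc-G (needs (1, 5, 5, 2), free (5, 5, 6, 3)); after release of (1, 1, 0, 2) the pool is (6, 6, 6, 5)
  run proc-C (needs (4, 4, 4, 3), free (6, 6, 6, 5)); after release of (0, 0, 2, 0) the pool is (6, 6, 8, 5)
  run proc-I (needs (5, 0, 7, 4), free (6, 6, 8, 5)); after release of (0, 3, 1, 3) the pool is (6, 9, 9, 8)


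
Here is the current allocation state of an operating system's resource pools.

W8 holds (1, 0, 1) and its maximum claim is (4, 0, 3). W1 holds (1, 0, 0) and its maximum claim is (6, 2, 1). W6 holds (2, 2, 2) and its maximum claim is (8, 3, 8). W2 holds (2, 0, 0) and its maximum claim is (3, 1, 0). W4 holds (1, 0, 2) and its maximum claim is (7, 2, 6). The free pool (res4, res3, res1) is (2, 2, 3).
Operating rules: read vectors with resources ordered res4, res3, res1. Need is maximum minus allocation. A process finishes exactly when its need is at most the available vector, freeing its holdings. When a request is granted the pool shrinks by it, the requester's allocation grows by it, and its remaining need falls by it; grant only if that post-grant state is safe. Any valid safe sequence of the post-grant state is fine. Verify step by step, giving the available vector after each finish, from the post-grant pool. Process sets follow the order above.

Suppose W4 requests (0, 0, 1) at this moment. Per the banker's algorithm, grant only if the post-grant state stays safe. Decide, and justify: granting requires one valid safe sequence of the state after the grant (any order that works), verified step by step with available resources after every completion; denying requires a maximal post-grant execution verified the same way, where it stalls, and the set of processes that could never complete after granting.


GRANT. The post-grant state is safe; one safe sequence: W2, W8, W1, W4, W6.
Key observation: (2, 2, 2) free after granting still covers W2 first, and each release covers the next.
Check on the post-grant state, step by step:
  pool = (2, 2, 2)
  W2: need (1, 1, 0) fits (2, 2, 2); releases (2, 0, 0), pool now (4, 2, 2)
  W8: need (3, 0, 2) fits (4, 2, 2); releases (1, 0, 1), pool now (5, 2, 3)
  W1: need (5, 2, 1) fits (5, 2, 3); releases (1, 0, 0), pool now (6, 2, 3)
  W4: need (6, 2, 3) fits (6, 2, 3); releases (1, 0, 3), pool now (7, 2, 6)
  W6: need (6, 1, 6) fits (7, 2, 6); releases (2, 2, 2), pool now (9, 4, 8)


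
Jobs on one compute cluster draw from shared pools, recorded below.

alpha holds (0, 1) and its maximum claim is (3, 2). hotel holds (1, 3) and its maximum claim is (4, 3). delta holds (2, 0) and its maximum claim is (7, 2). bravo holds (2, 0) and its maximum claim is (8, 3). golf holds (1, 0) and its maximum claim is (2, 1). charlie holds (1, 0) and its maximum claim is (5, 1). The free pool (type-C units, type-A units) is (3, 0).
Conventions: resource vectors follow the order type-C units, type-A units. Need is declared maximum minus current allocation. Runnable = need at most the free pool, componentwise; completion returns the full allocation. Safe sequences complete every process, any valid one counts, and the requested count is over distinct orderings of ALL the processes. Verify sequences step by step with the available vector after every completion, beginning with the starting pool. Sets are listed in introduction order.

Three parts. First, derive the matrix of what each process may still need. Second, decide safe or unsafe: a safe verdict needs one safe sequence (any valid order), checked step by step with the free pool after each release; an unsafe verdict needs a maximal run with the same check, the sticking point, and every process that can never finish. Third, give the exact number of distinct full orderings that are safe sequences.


(1) Outstanding need per process (order type-C units, type-A units):
  alpha: (3, 1)
  hotel: (3, 0)
  delta: (5, 2)
  bravo: (6, 3)
  golf: (1, 1)
  charlie: (4, 1)
(2) The state is SAFE; one workable sequence: hotel, charlie, delta, alpha, bravo, golf.
Key observation: at hotel the run first touches a limit — (3, 0) against (3, 0), exact on a resource it actually requests.
Walking it through:
  pool = (3, 0)
  hotel needs (3, 0) <= (3, 0) -> finishes; pool += (1, 3) = (4, 3)
  charlie needs (4, 1) <= (4, 3) -> finishes; pool += (1, 0) = (5, 3)
  delta needs (5, 2) <= (5, 3) -> finishes; pool += (2, 0) = (7, 3)
  alpha needs (3, 1) <= (7, 3) -> finishes; pool += (0, 1) = (7, 4)
  bravo needs (6, 3) <= (7, 4) -> finishes; pool += (2, 0) = (9, 4)
  golf needs (1, 1) <= (9, 4) -> finishes; pool += (1, 0) = (10, 4)
(3) The exact count: 40 of the possible complete orderings are safe sequences.


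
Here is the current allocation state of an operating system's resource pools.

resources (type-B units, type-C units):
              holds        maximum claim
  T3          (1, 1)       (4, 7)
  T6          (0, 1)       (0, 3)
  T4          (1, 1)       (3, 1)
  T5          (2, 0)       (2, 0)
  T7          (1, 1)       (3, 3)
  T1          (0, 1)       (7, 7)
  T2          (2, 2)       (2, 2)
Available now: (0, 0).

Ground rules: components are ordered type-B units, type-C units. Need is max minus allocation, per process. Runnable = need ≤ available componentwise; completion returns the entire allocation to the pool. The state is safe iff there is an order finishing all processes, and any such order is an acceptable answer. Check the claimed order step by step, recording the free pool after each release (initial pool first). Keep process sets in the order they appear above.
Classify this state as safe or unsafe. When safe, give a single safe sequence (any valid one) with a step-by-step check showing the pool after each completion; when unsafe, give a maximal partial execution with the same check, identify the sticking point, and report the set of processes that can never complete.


UNSAFE.
Key observation: T2, T6, T5, T4, T7 can finish, but then (6, 5) is all there is, and the blocked group's type-C units demands exceed it.
The run T2, T6, T5, T4, T7 cannot be extended any further. Walking it through:
  pool = (0, 0)
  run T2 (needs (0, 0), free (0, 0)); after release of (2, 2) the pool is (2, 2)
  run T6 (needs (0, 2), free (2, 2)); after release of (0, 1) the pool is (2, 3)
  run T5 (needs (0, 0), free (2, 3)); after release of (2, 0) the pool is (4, 3)
  run T4 (needs (2, 0), free (4, 3)); after release of (1, 1) the pool is (5, 4)
  run T7 (needs (2, 2), free (5, 4)); after release of (1, 1) the pool is (6, 5)
  T3 cannot run: need (3, 6) vs free (6, 5) (insufficient type-C units)
  T1 cannot run: need (7, 6) vs free (6, 5) (insufficient type-B units and type-C units)
Processes that can never finish: T3 and T1.
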